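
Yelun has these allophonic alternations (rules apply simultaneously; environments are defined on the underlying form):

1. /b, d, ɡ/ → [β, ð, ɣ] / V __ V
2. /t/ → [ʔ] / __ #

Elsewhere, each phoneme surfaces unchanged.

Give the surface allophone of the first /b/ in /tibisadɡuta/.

[β]

Rule 1 applies to /b/ (between /i/ and /i/: between two vowels) → [β].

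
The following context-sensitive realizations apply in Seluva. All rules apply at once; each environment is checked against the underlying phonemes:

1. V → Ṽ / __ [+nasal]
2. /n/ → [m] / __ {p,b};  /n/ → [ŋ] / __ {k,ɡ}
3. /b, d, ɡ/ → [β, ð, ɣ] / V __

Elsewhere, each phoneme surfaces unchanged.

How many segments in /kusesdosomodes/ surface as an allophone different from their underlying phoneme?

Segments that undergo a rule: /o/ → [õ] (rule 1); /d/ → [ð] (rule 3).
All other segments surface unchanged.

2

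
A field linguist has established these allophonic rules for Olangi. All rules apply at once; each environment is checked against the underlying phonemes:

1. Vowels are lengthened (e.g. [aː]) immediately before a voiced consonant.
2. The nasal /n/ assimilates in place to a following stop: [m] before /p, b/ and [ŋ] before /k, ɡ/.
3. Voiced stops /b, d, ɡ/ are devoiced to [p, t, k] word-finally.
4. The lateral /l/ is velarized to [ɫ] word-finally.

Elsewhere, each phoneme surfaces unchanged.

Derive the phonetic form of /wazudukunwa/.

/w/ — not in any rule's target class → [w].
/a/ (between /w/ and /z/) occurs before a voiced consonant → [aː] by rule 1.
/z/ — not in any rule's target class → [z].
/u/ (between /z/ and /d/): before a voiced consonant, so rule 1 applies → [uː].
/d/ (between /u/ and /u/): rule 3 targets it, but not word-finally → unchanged [d].
/u/ (between /d/ and /k/): rule 1 targets it, but not before a voiced consonant → unchanged [u].
/k/ (between /u/ and /u/) is unaffected → [k].
/u/ (between /k/ and /n/): before a voiced consonant, so rule 1 applies → [uː].
/n/ — between /u/ and /w/; rule 2 does not apply here → [n].
/w/ (between /n/ and /a/): no rule targets it → [w].
/a/ (word-final): rule 1 targets it, but not before a voiced consonant → unchanged [a].

[waːzuːdukuːnwa]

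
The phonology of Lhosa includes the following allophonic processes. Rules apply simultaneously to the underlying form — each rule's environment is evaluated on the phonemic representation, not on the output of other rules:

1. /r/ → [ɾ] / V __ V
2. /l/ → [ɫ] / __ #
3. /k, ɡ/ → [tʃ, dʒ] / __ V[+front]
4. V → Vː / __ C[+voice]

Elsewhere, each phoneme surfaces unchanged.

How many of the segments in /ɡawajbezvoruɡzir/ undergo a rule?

Segments that undergo a rule: /a/ → [aː] (rule 4); /a/ → [aː] (rule 4); /e/ → [eː] (rule 4); /o/ → [oː] (rule 4); /r/ → [ɾ] (rule 1); /u/ → [uː] (rule 4); /i/ → [iː] (rule 4).
All other segments surface unchanged.

7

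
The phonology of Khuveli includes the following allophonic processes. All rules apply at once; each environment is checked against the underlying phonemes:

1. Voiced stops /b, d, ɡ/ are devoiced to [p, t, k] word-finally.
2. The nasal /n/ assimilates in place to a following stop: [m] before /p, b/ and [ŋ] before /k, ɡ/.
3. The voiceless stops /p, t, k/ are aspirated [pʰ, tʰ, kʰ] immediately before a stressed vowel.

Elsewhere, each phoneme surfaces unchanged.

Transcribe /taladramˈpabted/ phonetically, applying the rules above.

[taladramˈpʰabtet]

/t/ — word-initial; rule 3 does not apply here → [t].
/a/ — not in any rule's target class → [a].
/l/ (between /a/ and /a/): no rule targets it → [l].
/a/ (between /l/ and /d/): no rule targets it → [a].
/d/ (between /a/ and /r/) fails the environment for rule 1, so it stays [d].
/r/ stays [r].
/a/ (between /r/ and /m/) is unaffected → [a].
/m/ — not in any rule's target class → [m].
/p/ — between /m/ and /a/, immediately before a stressed vowel — surfaces as [pʰ] (rule 3).
/a/ — not in any rule's target class → [a].
/b/ (between /a/ and /t/) is in the target of rule 1 but the environment (word-finally) is not met → [b].
/t/ — between /b/ and /e/; rule 3 does not apply here → [t].
/e/ stays [e].
/d/ meets the environment for rule 1 (word-finally) → [t].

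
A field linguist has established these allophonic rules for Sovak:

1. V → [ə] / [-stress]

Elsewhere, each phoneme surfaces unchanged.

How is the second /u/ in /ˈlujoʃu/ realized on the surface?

[ə]

/u/ (word-final): in an unstressed syllable, so rule 1 applies → [ə].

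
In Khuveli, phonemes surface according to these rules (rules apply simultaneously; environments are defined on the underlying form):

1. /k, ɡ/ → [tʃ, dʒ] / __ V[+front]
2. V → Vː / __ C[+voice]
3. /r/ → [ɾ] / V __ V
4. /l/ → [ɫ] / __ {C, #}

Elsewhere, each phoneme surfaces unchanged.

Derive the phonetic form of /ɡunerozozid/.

[ɡuːneːɾoːzoːziːd]

/ɡ/ (word-initial): rule 1 targets it, but not before a front vowel → unchanged [ɡ].
Rule 2 applies to /u/ (between /ɡ/ and /n/: before a voiced consonant) → [uː].
/n/ (between /u/ and /e/) is unaffected → [n].
Rule 2 applies to /e/ (between /n/ and /r/: before a voiced consonant) → [eː].
/r/ — between /e/ and /o/, between two vowels — surfaces as [ɾ] (rule 3).
/o/ (between /r/ and /z/): before a voiced consonant, so rule 2 applies → [oː].
/z/ (between /o/ and /o/): no rule targets it → [z].
/o/ meets the environment for rule 2 (before a voiced consonant) → [oː].
/z/ stays [z].
/i/ meets the environment for rule 2 (before a voiced consonant) → [iː].
/d/ stays [d].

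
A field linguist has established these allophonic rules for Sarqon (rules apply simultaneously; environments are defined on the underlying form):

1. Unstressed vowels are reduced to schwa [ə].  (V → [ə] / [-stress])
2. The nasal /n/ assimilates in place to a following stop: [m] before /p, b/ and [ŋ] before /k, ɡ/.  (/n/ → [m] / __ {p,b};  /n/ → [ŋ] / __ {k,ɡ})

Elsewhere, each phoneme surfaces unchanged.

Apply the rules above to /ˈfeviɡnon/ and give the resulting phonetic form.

/f/ (word-initial) is unaffected → [f].
/e/ (between /f/ and /v/) fails the environment for rule 1, so it stays [e].
/v/ stays [v].
/i/ (between /v/ and /ɡ/) occurs in an unstressed syllable → [ə] by rule 1.
/ɡ/ (between /i/ and /n/): no rule targets it → [ɡ].
/n/ (between /ɡ/ and /o/) fails the environment for rule 2, so it stays [n].
/o/ (between /n/ and /n/): in an unstressed syllable, so rule 1 applies → [ə].
/n/ — word-final; rule 2 does not apply here → [n].

[ˈfevəɡnən]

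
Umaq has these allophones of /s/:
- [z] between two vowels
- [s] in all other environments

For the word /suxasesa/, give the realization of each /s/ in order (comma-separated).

[s], [z], [z]

Occurrence 1 (position 1): no conditioning environment matches → elsewhere allophone [s].
Occurrence 2 (position 5): between two vowels → [z].
Occurrence 3 (position 7): between two vowels → [z].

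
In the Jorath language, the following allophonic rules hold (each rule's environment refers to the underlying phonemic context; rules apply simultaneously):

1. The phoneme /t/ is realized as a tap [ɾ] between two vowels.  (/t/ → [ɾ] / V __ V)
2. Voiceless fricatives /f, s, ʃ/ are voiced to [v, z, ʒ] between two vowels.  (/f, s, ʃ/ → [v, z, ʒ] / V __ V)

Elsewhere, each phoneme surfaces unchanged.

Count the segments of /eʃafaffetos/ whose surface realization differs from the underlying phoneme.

3

Segments that undergo a rule: /ʃ/ → [ʒ] (rule 2); /f/ → [v] (rule 2); /t/ → [ɾ] (rule 1).
All other segments surface unchanged.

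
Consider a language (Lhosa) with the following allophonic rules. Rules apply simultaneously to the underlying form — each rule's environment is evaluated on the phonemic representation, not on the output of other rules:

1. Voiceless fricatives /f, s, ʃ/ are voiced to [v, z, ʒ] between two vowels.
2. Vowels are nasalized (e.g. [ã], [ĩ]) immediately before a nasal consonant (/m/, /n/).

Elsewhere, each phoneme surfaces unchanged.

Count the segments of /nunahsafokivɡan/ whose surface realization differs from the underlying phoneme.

3

Segments that undergo a rule: /u/ → [ũ] (rule 2); /f/ → [v] (rule 1); /a/ → [ã] (rule 2).
All other segments surface unchanged.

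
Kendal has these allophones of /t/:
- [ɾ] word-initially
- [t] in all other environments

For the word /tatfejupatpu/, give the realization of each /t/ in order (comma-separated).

[ɾ], [t], [t]

Occurrence 1 (position 1): word-initially → [ɾ].
Occurrence 2 (position 3): no conditioning environment matches → elsewhere allophone [t].
Occurrence 3 (position 10): no conditioning environment matches → elsewhere allophone [t].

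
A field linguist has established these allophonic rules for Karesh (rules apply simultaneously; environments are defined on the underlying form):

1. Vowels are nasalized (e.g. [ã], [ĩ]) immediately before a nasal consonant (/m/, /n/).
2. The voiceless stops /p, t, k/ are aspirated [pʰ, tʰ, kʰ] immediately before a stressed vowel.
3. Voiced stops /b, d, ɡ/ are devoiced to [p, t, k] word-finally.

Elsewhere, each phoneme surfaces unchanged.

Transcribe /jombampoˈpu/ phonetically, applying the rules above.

[jõmbãmpoˈpʰu]

/j/ — not in any rule's target class → [j].
/o/ (between /j/ and /m/): before a nasal consonant, so rule 1 applies → [õ].
/m/ stays [m].
/b/ (between /m/ and /a/): rule 3 targets it, but not word-finally → unchanged [b].
/a/ (between /b/ and /m/): before a nasal consonant, so rule 1 applies → [ã].
/m/ — not in any rule's target class → [m].
/p/ — between /m/ and /o/; rule 2 does not apply here → [p].
/o/ (between /p/ and /p/): rule 1 targets it, but not before a nasal consonant → unchanged [o].
/p/ — between /o/ and /u/, immediately before a stressed vowel — surfaces as [pʰ] (rule 2).
/u/ (word-final) fails the environment for rule 1, so it stays [u].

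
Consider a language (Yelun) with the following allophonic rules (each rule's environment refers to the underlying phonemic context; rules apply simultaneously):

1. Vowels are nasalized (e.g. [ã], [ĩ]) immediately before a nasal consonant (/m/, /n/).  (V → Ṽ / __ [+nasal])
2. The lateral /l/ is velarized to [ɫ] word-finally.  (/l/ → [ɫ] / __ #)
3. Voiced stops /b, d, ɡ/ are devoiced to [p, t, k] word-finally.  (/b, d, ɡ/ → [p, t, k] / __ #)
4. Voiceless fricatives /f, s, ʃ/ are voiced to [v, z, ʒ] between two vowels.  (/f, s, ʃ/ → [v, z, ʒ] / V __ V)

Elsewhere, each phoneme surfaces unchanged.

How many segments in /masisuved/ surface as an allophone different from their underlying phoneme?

Segments that undergo a rule: /s/ → [z] (rule 4); /s/ → [z] (rule 4); /d/ → [t] (rule 3).
All other segments surface unchanged.

3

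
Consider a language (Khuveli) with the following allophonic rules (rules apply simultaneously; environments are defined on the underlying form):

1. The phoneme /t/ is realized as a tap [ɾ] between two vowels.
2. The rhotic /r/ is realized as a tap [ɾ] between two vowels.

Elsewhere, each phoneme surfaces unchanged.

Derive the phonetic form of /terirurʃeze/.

[teɾiɾurʃeze]

/t/ (word-initial): rule 1 targets it, but not between two vowels → unchanged [t].
/e/ (between /t/ and /r/): no rule targets it → [e].
/r/ — between /e/ and /i/, between two vowels — surfaces as [ɾ] (rule 2).
/i/ (between /r/ and /r/): no rule targets it → [i].
Rule 2 applies to /r/ (between /i/ and /u/: between two vowels) → [ɾ].
/u/ (between /r/ and /r/): no rule targets it → [u].
/r/ (between /u/ and /ʃ/) fails the environment for rule 2, so it stays [r].
/ʃ/ (between /r/ and /e/) is unaffected → [ʃ].
/e/ — not in any rule's target class → [e].
/z/ (between /e/ and /e/) is unaffected → [z].
/e/ (word-final) is unaffected → [e].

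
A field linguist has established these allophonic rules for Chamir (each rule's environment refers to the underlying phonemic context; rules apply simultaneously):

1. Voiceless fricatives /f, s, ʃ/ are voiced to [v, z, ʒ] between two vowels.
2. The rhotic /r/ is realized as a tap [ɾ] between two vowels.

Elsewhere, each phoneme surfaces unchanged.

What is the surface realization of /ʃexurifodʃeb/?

[ʃexuɾivodʃeb]

/ʃ/ (word-initial): rule 1 targets it, but not between two vowels → unchanged [ʃ].
/r/ (between /u/ and /i/) occurs between two vowels → [ɾ] by rule 2.
Rule 1 applies to /f/ (between /i/ and /o/: between two vowels) → [v].
/ʃ/ (between /d/ and /e/) fails the environment for rule 1, so it stays [ʃ].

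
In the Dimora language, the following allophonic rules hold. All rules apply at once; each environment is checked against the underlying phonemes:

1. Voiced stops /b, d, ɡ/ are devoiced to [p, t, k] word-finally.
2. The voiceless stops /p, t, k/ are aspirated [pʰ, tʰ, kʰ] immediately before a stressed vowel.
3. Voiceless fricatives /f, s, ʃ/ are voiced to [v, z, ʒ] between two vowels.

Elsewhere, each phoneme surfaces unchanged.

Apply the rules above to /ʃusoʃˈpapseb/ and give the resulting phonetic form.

[ʃuzoʃˈpʰapsep]

/ʃ/ (word-initial) is in the target of rule 3 but the environment (between two vowels) is not met → [ʃ].
/u/ — not in any rule's target class → [u].
Rule 3 applies to /s/ (between /u/ and /o/: between two vowels) → [z].
/o/ — not in any rule's target class → [o].
/ʃ/ — between /o/ and /p/; rule 3 does not apply here → [ʃ].
/p/ (between /ʃ/ and /a/) occurs immediately before a stressed vowel → [pʰ] by rule 2.
/a/ (between /p/ and /p/) is unaffected → [a].
/p/ (between /a/ and /s/) is in the target of rule 2 but the environment (immediately before a stressed vowel) is not met → [p].
/s/ (between /p/ and /e/): rule 3 targets it, but not between two vowels → unchanged [s].
/e/ (between /s/ and /b/): no rule targets it → [e].
/b/ (word-final): word-finally, so rule 1 applies → [p].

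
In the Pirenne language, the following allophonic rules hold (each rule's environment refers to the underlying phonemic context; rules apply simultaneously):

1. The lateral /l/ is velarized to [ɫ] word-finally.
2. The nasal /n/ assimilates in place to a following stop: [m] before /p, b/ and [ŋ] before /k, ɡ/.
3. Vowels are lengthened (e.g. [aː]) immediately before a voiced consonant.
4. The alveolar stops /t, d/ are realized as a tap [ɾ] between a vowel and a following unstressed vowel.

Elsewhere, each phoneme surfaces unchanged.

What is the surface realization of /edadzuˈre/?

[eːɾaːdzuːˈre]

Rule 3 applies to /e/ (word-initial: before a voiced consonant) → [eː].
Rule 4 applies to /d/ (between /e/ and /a/: between a vowel and a following unstressed vowel) → [ɾ].
/a/ (between /d/ and /d/): before a voiced consonant, so rule 3 applies → [aː].
/d/ (between /a/ and /z/) fails the environment for rule 4, so it stays [d].
/z/ (between /d/ and /u/) is unaffected → [z].
/u/ — between /z/ and /r/, before a voiced consonant — surfaces as [uː] (rule 3).
/r/ (between /u/ and /e/): no rule targets it → [r].
/e/ — word-final; rule 3 does not apply here → [e].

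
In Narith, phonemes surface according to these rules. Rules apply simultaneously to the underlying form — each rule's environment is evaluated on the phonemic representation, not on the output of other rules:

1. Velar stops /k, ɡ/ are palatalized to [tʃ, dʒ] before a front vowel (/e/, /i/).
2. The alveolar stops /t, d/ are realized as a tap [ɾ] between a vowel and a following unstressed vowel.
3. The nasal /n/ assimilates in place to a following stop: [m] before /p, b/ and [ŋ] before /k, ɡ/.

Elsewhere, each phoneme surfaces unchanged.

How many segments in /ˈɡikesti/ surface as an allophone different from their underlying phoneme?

2

Segments that undergo a rule: /ɡ/ → [dʒ] (rule 1); /k/ → [tʃ] (rule 1).
All other segments surface unchanged.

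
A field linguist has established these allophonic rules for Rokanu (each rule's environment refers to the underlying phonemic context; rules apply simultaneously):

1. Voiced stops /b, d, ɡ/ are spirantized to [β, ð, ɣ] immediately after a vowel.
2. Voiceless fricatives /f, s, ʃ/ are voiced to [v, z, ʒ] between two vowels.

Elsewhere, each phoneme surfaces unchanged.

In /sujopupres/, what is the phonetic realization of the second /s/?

/s/ — word-final; rule 2 does not apply here → [s].

[s]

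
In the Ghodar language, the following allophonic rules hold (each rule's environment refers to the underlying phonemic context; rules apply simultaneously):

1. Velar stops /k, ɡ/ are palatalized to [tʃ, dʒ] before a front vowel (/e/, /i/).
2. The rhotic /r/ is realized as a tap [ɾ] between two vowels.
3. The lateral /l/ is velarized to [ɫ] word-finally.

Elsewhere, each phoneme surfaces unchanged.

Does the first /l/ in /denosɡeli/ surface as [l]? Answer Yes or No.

Yes

/l/ (between /e/ and /i/) fails the environment for rule 3, so it stays [l].
The actual realization is [l], which matches [l].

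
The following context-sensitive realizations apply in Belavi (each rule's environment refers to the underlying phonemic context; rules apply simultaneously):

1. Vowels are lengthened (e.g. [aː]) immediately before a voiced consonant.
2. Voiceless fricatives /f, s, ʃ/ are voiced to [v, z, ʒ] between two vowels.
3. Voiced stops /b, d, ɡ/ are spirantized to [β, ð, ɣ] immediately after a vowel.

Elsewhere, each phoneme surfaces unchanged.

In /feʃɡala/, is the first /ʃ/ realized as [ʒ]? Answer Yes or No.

No

/ʃ/ (between /e/ and /ɡ/) is in the target of rule 2 but the environment (between two vowels) is not met → [ʃ].
The actual realization is [ʃ], not [ʒ].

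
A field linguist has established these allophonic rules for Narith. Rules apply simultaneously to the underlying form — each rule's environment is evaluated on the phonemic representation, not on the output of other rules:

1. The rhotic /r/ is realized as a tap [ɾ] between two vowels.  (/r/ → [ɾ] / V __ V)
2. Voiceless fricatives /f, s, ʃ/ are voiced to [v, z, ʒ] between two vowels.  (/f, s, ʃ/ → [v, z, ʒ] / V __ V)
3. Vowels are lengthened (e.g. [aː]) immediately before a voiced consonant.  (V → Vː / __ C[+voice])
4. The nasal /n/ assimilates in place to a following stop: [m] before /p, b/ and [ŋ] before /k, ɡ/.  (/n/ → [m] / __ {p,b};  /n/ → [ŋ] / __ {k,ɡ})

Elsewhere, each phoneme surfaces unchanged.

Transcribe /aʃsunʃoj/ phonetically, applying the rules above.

/a/ (word-initial) is in the target of rule 3 but the environment (before a voiced consonant) is not met → [a].
/ʃ/ (between /a/ and /s/) fails the environment for rule 2, so it stays [ʃ].
/s/ (between /ʃ/ and /u/): rule 2 targets it, but not between two vowels → unchanged [s].
Rule 3 applies to /u/ (between /s/ and /n/: before a voiced consonant) → [uː].
/n/ (between /u/ and /ʃ/) is in the target of rule 4 but the environment (before a labial or velar stop) is not met → [n].
/ʃ/ — between /n/ and /o/; rule 2 does not apply here → [ʃ].
/o/ (between /ʃ/ and /j/): before a voiced consonant, so rule 3 applies → [oː].
/j/ stays [j].

[aʃsuːnʃoːj]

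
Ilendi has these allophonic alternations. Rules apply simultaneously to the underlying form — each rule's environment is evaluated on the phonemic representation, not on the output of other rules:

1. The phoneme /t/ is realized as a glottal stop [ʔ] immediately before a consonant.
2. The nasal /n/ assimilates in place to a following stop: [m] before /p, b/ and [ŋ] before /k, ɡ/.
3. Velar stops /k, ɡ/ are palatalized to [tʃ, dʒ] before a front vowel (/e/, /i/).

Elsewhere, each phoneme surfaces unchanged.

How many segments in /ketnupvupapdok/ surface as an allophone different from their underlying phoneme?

2

Segments that undergo a rule: /k/ → [tʃ] (rule 3); /t/ → [ʔ] (rule 1).
All other segments surface unchanged.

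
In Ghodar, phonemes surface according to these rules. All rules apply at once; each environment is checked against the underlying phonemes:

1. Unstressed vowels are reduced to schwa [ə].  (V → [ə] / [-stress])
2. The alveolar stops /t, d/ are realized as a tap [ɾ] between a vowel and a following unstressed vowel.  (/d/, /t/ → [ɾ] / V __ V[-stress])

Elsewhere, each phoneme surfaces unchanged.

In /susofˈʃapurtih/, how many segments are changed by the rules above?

Segments that undergo a rule: /u/ → [ə] (rule 1); /o/ → [ə] (rule 1); /u/ → [ə] (rule 1); /i/ → [ə] (rule 1).
All other segments surface unchanged.

4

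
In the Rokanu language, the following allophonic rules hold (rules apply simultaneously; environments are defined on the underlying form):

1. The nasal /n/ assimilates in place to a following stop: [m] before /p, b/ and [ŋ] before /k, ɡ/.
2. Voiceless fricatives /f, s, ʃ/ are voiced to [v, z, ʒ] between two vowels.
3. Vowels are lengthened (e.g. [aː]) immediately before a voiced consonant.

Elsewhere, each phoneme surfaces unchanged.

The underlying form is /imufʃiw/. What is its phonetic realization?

[iːmufʃiːw]

/i/ (word-initial): before a voiced consonant, so rule 3 applies → [iː].
/m/ stays [m].
/u/ — between /m/ and /f/; rule 3 does not apply here → [u].
/f/ (between /u/ and /ʃ/) fails the environment for rule 2, so it stays [f].
/ʃ/ (between /f/ and /i/) fails the environment for rule 2, so it stays [ʃ].
/i/ — between /ʃ/ and /w/, before a voiced consonant — surfaces as [iː] (rule 3).
/w/ (word-final) is unaffected → [w].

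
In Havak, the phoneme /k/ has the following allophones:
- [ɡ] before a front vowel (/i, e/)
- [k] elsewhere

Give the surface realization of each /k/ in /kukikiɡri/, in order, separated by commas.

[k], [ɡ], [ɡ]

Occurrence 1 (position 1): no conditioning environment matches → elsewhere allophone [k].
Occurrence 2 (position 3): before a front vowel (/i, e/) → [ɡ].
Occurrence 3 (position 5): before a front vowel (/i, e/) → [ɡ].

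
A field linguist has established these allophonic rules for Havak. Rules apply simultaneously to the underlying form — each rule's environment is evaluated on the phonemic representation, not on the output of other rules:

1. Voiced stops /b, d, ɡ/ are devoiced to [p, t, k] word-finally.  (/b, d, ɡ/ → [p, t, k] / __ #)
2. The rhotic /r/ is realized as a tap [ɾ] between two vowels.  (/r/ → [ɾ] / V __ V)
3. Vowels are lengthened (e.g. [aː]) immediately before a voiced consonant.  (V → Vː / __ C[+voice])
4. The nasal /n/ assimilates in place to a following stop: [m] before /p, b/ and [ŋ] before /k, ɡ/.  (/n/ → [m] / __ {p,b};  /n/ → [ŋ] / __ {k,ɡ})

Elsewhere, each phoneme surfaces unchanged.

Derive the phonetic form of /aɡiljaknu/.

/a/ (word-initial) occurs before a voiced consonant → [aː] by rule 3.
/ɡ/ (between /a/ and /i/) fails the environment for rule 1, so it stays [ɡ].
/i/ (between /ɡ/ and /l/) occurs before a voiced consonant → [iː] by rule 3.
/a/ (between /j/ and /k/): rule 3 targets it, but not before a voiced consonant → unchanged [a].
/n/ (between /k/ and /u/) is in the target of rule 4 but the environment (before a labial or velar stop) is not met → [n].
/u/ (word-final) is in the target of rule 3 but the environment (before a voiced consonant) is not met → [u].

[aːɡiːljaknu]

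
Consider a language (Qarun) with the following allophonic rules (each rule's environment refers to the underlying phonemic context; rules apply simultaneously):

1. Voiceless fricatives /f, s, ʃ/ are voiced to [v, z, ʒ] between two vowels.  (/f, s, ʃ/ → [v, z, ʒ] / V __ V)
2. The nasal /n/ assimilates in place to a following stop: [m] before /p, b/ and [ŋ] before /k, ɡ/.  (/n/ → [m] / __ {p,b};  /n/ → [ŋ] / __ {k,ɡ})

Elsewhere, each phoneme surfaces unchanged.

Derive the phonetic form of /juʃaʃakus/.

/j/ stays [j].
/u/ — not in any rule's target class → [u].
/ʃ/ — between /u/ and /a/, between two vowels — surfaces as [ʒ] (rule 1).
/a/ stays [a].
/ʃ/ (between /a/ and /a/): between two vowels, so rule 1 applies → [ʒ].
/a/ (between /ʃ/ and /k/): no rule targets it → [a].
/k/ (between /a/ and /u/): no rule targets it → [k].
/u/ — not in any rule's target class → [u].
/s/ — word-final; rule 1 does not apply here → [s].

[juʒaʒakus]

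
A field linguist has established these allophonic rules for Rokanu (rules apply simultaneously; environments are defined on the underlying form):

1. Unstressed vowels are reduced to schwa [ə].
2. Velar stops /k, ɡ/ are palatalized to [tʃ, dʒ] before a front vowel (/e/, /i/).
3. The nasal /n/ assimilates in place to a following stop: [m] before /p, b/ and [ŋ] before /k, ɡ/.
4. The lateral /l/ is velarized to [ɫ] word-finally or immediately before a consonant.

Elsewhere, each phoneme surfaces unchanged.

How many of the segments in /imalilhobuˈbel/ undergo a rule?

7

Segments that undergo a rule: /i/ → [ə] (rule 1); /a/ → [ə] (rule 1); /i/ → [ə] (rule 1); /l/ → [ɫ] (rule 4); /o/ → [ə] (rule 1); /u/ → [ə] (rule 1); /l/ → [ɫ] (rule 4).
All other segments surface unchanged.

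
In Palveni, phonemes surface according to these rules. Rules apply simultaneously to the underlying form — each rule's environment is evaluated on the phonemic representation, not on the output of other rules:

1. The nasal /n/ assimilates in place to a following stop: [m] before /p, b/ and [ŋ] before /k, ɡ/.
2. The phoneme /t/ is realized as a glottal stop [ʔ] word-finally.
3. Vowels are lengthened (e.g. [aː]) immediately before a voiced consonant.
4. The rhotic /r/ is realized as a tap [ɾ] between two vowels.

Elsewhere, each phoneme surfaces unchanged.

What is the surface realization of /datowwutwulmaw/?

/d/ — not in any rule's target class → [d].
/a/ (between /d/ and /t/) fails the environment for rule 3, so it stays [a].
/t/ — between /a/ and /o/; rule 2 does not apply here → [t].
/o/ meets the environment for rule 3 (before a voiced consonant) → [oː].
/w/ — not in any rule's target class → [w].
/w/ stays [w].
/u/ (between /w/ and /t/) is in the target of rule 3 but the environment (before a voiced consonant) is not met → [u].
/t/ (between /u/ and /w/): rule 2 targets it, but not word-finally → unchanged [t].
/w/ (between /t/ and /u/) is unaffected → [w].
/u/ (between /w/ and /l/): before a voiced consonant, so rule 3 applies → [uː].
/l/ — not in any rule's target class → [l].
/m/ (between /l/ and /a/): no rule targets it → [m].
/a/ — between /m/ and /w/, before a voiced consonant — surfaces as [aː] (rule 3).
/w/ — not in any rule's target class → [w].

[datoːwwutwuːlmaːw]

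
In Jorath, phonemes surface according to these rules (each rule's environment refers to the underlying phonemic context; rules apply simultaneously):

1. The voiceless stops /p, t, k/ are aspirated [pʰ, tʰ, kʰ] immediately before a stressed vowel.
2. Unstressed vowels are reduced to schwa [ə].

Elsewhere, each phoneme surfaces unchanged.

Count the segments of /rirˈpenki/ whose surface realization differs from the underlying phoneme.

Segments that undergo a rule: /i/ → [ə] (rule 2); /p/ → [pʰ] (rule 1); /i/ → [ə] (rule 2).
All other segments surface unchanged.

3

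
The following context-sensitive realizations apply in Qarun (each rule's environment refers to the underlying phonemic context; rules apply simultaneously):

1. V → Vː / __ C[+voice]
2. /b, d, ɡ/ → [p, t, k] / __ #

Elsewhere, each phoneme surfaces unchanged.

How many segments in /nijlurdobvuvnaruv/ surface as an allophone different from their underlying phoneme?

6

Segments that undergo a rule: /i/ → [iː] (rule 1); /u/ → [uː] (rule 1); /o/ → [oː] (rule 1); /u/ → [uː] (rule 1); /a/ → [aː] (rule 1); /u/ → [uː] (rule 1).
All other segments surface unchanged.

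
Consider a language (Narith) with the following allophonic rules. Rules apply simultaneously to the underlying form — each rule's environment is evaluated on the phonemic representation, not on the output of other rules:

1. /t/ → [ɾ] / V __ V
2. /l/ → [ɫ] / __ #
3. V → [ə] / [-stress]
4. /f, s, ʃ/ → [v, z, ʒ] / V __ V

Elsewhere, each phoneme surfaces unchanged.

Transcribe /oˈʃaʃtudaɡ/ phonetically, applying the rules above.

/o/ — word-initial, in an unstressed syllable — surfaces as [ə] (rule 3).
/ʃ/ (between /o/ and /a/) occurs between two vowels → [ʒ] by rule 4.
/a/ — between /ʃ/ and /ʃ/; rule 3 does not apply here → [a].
/ʃ/ (between /a/ and /t/) is in the target of rule 4 but the environment (between two vowels) is not met → [ʃ].
/t/ — between /ʃ/ and /u/; rule 1 does not apply here → [t].
/u/ — between /t/ and /d/, in an unstressed syllable — surfaces as [ə] (rule 3).
/d/ stays [d].
/a/ (between /d/ and /ɡ/): in an unstressed syllable, so rule 3 applies → [ə].
/ɡ/ (word-final): no rule targets it → [ɡ].

[əˈʒaʃtədəɡ]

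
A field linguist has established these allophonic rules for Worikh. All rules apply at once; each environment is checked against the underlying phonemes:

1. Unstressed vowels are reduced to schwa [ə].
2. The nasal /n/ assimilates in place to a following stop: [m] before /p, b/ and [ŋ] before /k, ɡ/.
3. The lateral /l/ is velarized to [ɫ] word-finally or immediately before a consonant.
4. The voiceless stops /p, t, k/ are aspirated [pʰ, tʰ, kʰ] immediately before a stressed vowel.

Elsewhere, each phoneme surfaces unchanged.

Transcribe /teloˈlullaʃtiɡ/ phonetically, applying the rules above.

/t/ (word-initial) is in the target of rule 4 but the environment (immediately before a stressed vowel) is not met → [t].
Rule 1 applies to /e/ (between /t/ and /l/: in an unstressed syllable) → [ə].
/l/ — between /e/ and /o/; rule 3 does not apply here → [l].
/o/ — between /l/ and /l/, in an unstressed syllable — surfaces as [ə] (rule 1).
/l/ (between /o/ and /u/) fails the environment for rule 3, so it stays [l].
/u/ (between /l/ and /l/) is in the target of rule 1 but the environment (in an unstressed syllable) is not met → [u].
/l/ meets the environment for rule 3 (word-finally or immediately before a consonant) → [ɫ].
/l/ (between /l/ and /a/) fails the environment for rule 3, so it stays [l].
/a/ (between /l/ and /ʃ/): in an unstressed syllable, so rule 1 applies → [ə].
/ʃ/ stays [ʃ].
/t/ (between /ʃ/ and /i/) fails the environment for rule 4, so it stays [t].
Rule 1 applies to /i/ (between /t/ and /ɡ/: in an unstressed syllable) → [ə].
/ɡ/ stays [ɡ].

[tələˈluɫləʃtəɡ]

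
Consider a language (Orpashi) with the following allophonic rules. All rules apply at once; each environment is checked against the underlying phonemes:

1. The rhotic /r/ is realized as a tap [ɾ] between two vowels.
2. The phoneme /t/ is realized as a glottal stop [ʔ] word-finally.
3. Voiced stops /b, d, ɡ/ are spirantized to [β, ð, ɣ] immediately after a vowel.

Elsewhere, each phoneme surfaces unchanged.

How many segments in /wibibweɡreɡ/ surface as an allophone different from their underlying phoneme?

Segments that undergo a rule: /b/ → [β] (rule 3); /b/ → [β] (rule 3); /ɡ/ → [ɣ] (rule 3); /ɡ/ → [ɣ] (rule 3).
All other segments surface unchanged.

4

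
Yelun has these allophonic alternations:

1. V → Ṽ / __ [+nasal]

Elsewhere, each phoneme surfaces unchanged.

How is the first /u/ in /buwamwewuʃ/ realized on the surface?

[u]

/u/ (between /b/ and /w/) fails the environment for rule 1, so it stays [u].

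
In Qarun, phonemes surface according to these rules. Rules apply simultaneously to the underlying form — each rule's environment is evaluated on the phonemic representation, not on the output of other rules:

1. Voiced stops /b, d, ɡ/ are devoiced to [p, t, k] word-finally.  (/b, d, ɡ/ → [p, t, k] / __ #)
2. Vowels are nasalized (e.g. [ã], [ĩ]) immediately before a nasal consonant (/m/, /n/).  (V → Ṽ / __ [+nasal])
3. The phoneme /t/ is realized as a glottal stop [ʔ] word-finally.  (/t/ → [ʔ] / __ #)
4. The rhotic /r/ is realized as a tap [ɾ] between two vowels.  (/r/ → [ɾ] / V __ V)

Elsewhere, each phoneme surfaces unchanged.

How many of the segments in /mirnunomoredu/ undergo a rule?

3

Segments that undergo a rule: /u/ → [ũ] (rule 2); /o/ → [õ] (rule 2); /r/ → [ɾ] (rule 4).
All other segments surface unchanged.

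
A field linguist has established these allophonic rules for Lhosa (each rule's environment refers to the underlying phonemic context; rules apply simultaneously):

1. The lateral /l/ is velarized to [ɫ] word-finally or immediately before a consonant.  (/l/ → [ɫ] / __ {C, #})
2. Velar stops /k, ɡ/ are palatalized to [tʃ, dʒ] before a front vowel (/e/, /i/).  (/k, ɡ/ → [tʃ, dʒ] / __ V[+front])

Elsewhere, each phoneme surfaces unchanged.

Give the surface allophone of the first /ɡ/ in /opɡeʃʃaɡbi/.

/ɡ/ (between /p/ and /e/) occurs before a front vowel → [dʒ] by rule 2.

[dʒ]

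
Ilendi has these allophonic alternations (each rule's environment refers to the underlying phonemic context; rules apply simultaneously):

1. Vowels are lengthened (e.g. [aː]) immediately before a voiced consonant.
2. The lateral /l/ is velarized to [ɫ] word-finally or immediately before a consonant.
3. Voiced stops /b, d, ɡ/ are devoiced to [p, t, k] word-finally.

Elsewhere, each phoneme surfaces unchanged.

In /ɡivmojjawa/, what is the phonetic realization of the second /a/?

[a]

/a/ (word-final) fails the environment for rule 1, so it stays [a].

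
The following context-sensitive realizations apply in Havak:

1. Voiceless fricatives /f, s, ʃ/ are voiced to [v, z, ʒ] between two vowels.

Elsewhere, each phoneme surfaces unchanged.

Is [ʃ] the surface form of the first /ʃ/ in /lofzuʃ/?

/ʃ/ (word-final) is in the target of rule 1 but the environment (between two vowels) is not met → [ʃ].
The actual realization is [ʃ], which matches [ʃ].

Yes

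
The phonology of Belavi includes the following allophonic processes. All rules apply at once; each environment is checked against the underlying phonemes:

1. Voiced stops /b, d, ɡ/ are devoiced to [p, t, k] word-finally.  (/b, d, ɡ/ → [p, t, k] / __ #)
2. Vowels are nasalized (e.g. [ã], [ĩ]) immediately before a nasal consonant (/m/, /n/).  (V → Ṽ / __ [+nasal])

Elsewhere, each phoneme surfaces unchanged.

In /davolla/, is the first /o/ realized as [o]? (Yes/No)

/o/ (between /v/ and /l/): rule 2 targets it, but not before a nasal consonant → unchanged [o].
The actual realization is [o], which matches [o].

Yes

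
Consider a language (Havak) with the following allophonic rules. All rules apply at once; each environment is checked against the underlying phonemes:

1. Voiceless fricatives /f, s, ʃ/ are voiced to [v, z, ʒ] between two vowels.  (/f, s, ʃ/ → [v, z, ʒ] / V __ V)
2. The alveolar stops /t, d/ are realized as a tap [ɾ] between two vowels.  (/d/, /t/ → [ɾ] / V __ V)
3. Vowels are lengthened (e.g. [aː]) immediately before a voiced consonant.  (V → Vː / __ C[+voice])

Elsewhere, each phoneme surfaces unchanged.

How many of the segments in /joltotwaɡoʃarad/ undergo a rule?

Segments that undergo a rule: /o/ → [oː] (rule 3); /a/ → [aː] (rule 3); /ʃ/ → [ʒ] (rule 1); /a/ → [aː] (rule 3); /a/ → [aː] (rule 3).
All other segments surface unchanged.

5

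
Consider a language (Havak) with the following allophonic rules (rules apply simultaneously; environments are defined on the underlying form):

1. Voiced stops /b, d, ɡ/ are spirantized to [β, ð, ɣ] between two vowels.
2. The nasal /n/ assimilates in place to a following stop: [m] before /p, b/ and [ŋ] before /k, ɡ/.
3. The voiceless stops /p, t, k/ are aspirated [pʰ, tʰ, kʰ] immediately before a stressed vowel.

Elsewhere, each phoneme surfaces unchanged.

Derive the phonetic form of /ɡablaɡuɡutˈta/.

/ɡ/ — word-initial; rule 1 does not apply here → [ɡ].
/a/ stays [a].
/b/ — between /a/ and /l/; rule 1 does not apply here → [b].
/l/ (between /b/ and /a/) is unaffected → [l].
/a/ — not in any rule's target class → [a].
/ɡ/ — between /a/ and /u/, between two vowels — surfaces as [ɣ] (rule 1).
/u/ — not in any rule's target class → [u].
/ɡ/ (between /u/ and /u/) occurs between two vowels → [ɣ] by rule 1.
/u/ — not in any rule's target class → [u].
/t/ — between /u/ and /t/; rule 3 does not apply here → [t].
/t/ — between /t/ and /a/, immediately before a stressed vowel — surfaces as [tʰ] (rule 3).
/a/ stays [a].

[ɡablaɣuɣutˈtʰa]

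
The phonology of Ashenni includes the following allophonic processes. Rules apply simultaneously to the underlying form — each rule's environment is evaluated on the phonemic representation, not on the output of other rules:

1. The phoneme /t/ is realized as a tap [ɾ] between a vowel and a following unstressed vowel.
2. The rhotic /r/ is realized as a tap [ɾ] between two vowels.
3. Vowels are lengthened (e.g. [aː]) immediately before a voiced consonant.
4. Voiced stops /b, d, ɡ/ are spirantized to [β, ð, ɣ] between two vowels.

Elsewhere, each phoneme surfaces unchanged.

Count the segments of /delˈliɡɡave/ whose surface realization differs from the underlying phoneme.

Segments that undergo a rule: /e/ → [eː] (rule 3); /i/ → [iː] (rule 3); /a/ → [aː] (rule 3).
All other segments surface unchanged.

3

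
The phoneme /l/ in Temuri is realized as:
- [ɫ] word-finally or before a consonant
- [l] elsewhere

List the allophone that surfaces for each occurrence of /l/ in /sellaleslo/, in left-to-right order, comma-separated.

[ɫ], [l], [l], [l]

Occurrence 1 (position 3): word-finally or before a consonant → [ɫ].
Occurrence 2 (position 4): no conditioning environment matches → elsewhere allophone [l].
Occurrence 3 (position 6): no conditioning environment matches → elsewhere allophone [l].
Occurrence 4 (position 9): no conditioning environment matches → elsewhere allophone [l].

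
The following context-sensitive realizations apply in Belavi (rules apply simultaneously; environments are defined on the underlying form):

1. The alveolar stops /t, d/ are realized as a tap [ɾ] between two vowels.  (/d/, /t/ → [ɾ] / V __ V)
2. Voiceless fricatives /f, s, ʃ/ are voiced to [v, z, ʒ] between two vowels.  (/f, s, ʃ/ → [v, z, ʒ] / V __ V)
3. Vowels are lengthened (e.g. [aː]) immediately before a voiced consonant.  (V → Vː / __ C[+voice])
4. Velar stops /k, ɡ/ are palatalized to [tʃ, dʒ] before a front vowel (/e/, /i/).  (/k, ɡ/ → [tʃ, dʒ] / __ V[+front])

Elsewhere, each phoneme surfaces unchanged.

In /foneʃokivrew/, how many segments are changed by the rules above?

Segments that undergo a rule: /o/ → [oː] (rule 3); /ʃ/ → [ʒ] (rule 2); /k/ → [tʃ] (rule 4); /i/ → [iː] (rule 3); /e/ → [eː] (rule 3).
All other segments surface unchanged.

5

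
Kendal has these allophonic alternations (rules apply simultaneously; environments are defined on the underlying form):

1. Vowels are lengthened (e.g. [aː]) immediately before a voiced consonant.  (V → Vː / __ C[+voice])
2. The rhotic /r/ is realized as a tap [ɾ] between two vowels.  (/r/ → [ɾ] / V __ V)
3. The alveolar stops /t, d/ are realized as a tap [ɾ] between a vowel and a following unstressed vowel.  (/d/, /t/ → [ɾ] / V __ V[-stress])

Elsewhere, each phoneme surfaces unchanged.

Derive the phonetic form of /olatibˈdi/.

/o/ (word-initial) occurs before a voiced consonant → [oː] by rule 1.
/a/ (between /l/ and /t/) is in the target of rule 1 but the environment (before a voiced consonant) is not met → [a].
/t/ (between /a/ and /i/) occurs between a vowel and a following unstressed vowel → [ɾ] by rule 3.
/i/ (between /t/ and /b/): before a voiced consonant, so rule 1 applies → [iː].
/d/ (between /b/ and /i/) is in the target of rule 3 but the environment (between a vowel and a following unstressed vowel) is not met → [d].
/i/ (word-final) is in the target of rule 1 but the environment (before a voiced consonant) is not met → [i].

[oːlaɾiːbˈdi]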